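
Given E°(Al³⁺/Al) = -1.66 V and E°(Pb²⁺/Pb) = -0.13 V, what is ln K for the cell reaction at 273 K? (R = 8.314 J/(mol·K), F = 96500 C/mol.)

ln K = 390.3

E°_cell = -0.13 − (-1.66) = 1.53 V, with n = 6 electrons transferred.
At equilibrium E = 0, so the Nernst equation gives ln K = nFE°/RT = (6)(96500)(1.53)/((8.314)(273)) = 390.30.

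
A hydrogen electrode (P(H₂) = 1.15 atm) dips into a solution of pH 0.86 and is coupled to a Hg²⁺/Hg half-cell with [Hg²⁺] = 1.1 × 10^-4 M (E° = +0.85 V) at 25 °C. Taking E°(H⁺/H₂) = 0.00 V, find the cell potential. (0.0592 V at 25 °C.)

The Hg²⁺/Hg couple is the cathode, so E°_cell = 0.85 V; n = 2.
[H⁺] = 10^(−0.86) = 0.14 M, and Q = [H⁺]^2 / ([Hg²⁺]·P(H₂)) = 151.
E = E° − (0.0592/2) log Q = 0.85 − (0.0592/2)(2.178) = 0.786 V.

0.79 V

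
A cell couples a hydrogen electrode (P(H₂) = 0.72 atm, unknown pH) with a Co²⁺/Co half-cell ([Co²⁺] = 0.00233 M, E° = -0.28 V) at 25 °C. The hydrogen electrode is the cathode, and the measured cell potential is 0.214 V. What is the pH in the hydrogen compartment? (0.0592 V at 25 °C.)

E°_cell = 0.28 V and n = 2.
log Q = n(E° − E)/0.0592 = 2×(0.28 − 0.214)/0.0592 = 2.230.
With Q = [Co²⁺]·P(H₂) / [H⁺]^2, solving for [H⁺] gives log[H⁺] = -2.503, so pH = 2.50.

pH = 2.50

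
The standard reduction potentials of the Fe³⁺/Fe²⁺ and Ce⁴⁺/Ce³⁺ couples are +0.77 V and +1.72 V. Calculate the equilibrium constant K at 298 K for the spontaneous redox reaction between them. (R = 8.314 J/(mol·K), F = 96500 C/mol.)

1.2 × 10^16

E°_cell = +1.72 − (+0.77) = 0.95 V, with n = 1 electron transferred.
At equilibrium E = 0, so the Nernst equation gives ln K = nFE°/RT = (1)(96500)(0.95)/((8.314)(298)) = 37.00.
K = e^37.00 = 1.2 × 10^16.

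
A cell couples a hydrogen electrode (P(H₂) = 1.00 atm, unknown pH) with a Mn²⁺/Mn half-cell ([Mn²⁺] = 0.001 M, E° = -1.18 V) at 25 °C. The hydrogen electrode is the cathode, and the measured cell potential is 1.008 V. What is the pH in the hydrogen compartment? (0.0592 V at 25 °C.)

pH = 4.41

E°_cell = 1.18 V and n = 2.
log Q = n(E° − E)/0.0592 = 2×(1.18 − 1.008)/0.0592 = 5.811.
With Q = [Mn²⁺]·P(H₂) / [H⁺]^2, solving for [H⁺] gives log[H⁺] = -4.405, so pH = 4.41.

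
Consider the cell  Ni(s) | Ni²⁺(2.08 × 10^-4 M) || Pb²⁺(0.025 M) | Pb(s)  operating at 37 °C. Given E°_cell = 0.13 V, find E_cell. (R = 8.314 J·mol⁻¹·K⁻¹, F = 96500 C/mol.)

Balancing electrons gives n = 2; the reaction quotient is Q = [Ni²⁺]/[Pb²⁺] = 0.00832.
E = E° − (RT/nF) ln Q = 0.13 − (8.314×310)/(2×96500) × (-4.789) = 0.130 + 0.064 = 0.194 V.

0.194 V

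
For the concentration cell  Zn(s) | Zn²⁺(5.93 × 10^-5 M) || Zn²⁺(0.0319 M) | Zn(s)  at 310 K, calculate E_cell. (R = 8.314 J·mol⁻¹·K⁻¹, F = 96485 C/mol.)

0.084 V

Both half-cells are Zn²⁺/Zn, so E°_cell = 0. The concentrated side is the cathode; the cell reaction moves Zn²⁺ from high to low concentration with n = 2.
Q = [Zn²⁺]_dilute/[Zn²⁺]_conc = 5.93 × 10^-5/0.0319 = 0.00186.
E = 0 − (RT/nF) ln Q = −((8.314×310)/(2×96485))(-6.288) = 0.0840 V.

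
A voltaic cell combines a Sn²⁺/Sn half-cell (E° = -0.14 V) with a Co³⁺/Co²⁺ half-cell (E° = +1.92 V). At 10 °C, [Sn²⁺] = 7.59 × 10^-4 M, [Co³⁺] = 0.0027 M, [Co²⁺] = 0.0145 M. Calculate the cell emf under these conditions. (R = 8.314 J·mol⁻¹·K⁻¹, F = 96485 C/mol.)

2.11 V

The Co³⁺/Co²⁺ couple has the higher reduction potential and acts as the cathode, so E°_cell = +1.92 − (-0.14) = 2.06 V.
Balancing electrons gives n = 2; the reaction quotient is Q = [Sn²⁺]·[Co²⁺]^2/[Co³⁺]^2 = 0.0219.
E = E° − (RT/nF) ln Q = 2.06 − (8.314×283)/(2×96485) × (-3.822) = 2.060 + 0.047 = 2.107 V.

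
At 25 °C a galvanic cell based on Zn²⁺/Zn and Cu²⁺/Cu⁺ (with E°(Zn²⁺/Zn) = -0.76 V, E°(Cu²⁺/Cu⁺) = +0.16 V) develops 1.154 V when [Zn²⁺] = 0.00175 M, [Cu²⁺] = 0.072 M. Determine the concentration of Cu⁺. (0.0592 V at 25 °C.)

1.9 × 10^-4 M

From the Nernst equation, log Q = n(E° − E)/0.0592 = 2(0.92 − 1.154)/0.0592 = -7.905, so Q = 1.24 × 10^-8.
With Q = [Zn²⁺]·[Cu⁺]^2/[Cu²⁺]^2 and the known concentrations, [Cu⁺]^2 in the numerator gives [Cu⁺] = 1.9 × 10^-4 M.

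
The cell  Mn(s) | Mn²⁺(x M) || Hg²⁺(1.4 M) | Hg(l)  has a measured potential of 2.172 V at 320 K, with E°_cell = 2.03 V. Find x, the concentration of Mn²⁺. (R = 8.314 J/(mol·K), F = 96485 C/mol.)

4.7 × 10^-5 M

From the Nernst equation, ln Q = nF(E° − E)/RT = 2×96485×(2.03 − 2.172)/(8.314×320) = -10.300, so Q = 3.36 × 10^-5.
With Q = [Mn²⁺]/[Hg²⁺] and the known concentrations, [Mn²⁺] in the numerator gives [Mn²⁺] = 4.7 × 10^-5 M.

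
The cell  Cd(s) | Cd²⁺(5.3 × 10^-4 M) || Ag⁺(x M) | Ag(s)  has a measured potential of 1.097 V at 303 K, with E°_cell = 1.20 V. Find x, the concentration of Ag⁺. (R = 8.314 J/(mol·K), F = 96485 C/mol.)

4.5 × 10^-4 M

From the Nernst equation, ln Q = nF(E° − E)/RT = 2×96485×(1.20 − 1.097)/(8.314×303) = 7.890, so Q = 2670.
With Q = [Cd²⁺]/[Ag⁺]^2 and the known concentrations, [Ag⁺]^2 in the denominator gives [Ag⁺] = 4.5 × 10^-4 M.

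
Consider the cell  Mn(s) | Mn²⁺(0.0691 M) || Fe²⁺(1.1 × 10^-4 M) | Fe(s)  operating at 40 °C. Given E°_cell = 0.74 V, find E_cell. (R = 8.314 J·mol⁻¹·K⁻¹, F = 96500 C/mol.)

0.653 V

Balancing electrons gives n = 2; the reaction quotient is Q = [Mn²⁺]/[Fe²⁺] = 628.
E = E° − (RT/nF) ln Q = 0.74 − (8.314×313)/(2×96500) × (6.443) = 0.740 − 0.087 = 0.653 V.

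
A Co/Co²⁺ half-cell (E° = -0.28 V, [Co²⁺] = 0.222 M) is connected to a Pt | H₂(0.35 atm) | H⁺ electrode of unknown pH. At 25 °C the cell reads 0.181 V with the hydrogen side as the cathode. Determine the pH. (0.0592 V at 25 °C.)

E°_cell = 0.28 V and n = 2.
log Q = n(E° − E)/0.0592 = 2×(0.28 − 0.181)/0.0592 = 3.345.
With Q = [Co²⁺]·P(H₂) / [H⁺]^2, solving for [H⁺] gives log[H⁺] = -2.227, so pH = 2.23.

pH = 2.23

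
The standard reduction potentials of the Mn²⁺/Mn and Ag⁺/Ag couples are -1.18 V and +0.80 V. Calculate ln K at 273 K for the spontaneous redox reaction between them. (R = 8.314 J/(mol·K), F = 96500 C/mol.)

E°_cell = +0.80 − (-1.18) = 1.98 V, with n = 2 electrons transferred.
At equilibrium E = 0, so the Nernst equation gives ln K = nFE°/RT = (2)(96500)(1.98)/((8.314)(273)) = 168.36.

ln K = 168.4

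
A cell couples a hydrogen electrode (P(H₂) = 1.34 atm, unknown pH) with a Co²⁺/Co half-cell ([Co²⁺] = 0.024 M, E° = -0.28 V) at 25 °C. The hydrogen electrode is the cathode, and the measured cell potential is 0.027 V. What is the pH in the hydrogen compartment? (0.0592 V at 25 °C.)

pH = 5.02

E°_cell = 0.28 V and n = 2.
log Q = n(E° − E)/0.0592 = 2×(0.28 − 0.027)/0.0592 = 8.547.
With Q = [Co²⁺]·P(H₂) / [H⁺]^2, solving for [H⁺] gives log[H⁺] = -5.020, so pH = 5.02.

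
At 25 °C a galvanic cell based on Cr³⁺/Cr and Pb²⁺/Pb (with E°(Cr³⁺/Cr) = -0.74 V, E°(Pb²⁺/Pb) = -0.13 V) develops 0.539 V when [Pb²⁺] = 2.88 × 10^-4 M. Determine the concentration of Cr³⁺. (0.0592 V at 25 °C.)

From the Nernst equation, log Q = n(E° − E)/0.0592 = 6(0.61 − 0.539)/0.0592 = 7.196, so Q = 1.57 × 10^7.
With Q = [Cr³⁺]^2/[Pb²⁺]^3 and the known concentrations, [Cr³⁺]^2 in the numerator gives [Cr³⁺] = 0.019 M.

0.019 M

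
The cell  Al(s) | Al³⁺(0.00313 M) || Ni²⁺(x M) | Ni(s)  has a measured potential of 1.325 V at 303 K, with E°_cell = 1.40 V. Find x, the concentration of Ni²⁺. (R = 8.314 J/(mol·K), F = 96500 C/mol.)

6.8 × 10^-5 M

From the Nernst equation, ln Q = nF(E° − E)/RT = 6×96500×(1.40 − 1.325)/(8.314×303) = 17.238, so Q = 3.06 × 10^7.
With Q = [Al³⁺]^2/[Ni²⁺]^3 and the known concentrations, [Ni²⁺]^3 in the denominator gives [Ni²⁺] = 6.8 × 10^-5 M.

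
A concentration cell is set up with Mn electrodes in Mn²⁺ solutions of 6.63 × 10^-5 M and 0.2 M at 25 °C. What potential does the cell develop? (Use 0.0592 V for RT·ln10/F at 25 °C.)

Both half-cells are Mn²⁺/Mn, so E°_cell = 0. The concentrated side is the cathode; the cell reaction moves Mn²⁺ from high to low concentration with n = 2.
Q = [Mn²⁺]_dilute/[Mn²⁺]_conc = 6.63 × 10^-5/0.2 = 3.31 × 10^-4.
E = 0 − (0.0592/2) log Q = −(0.0592/2)(-3.480) = 0.1030 V.

0.10 V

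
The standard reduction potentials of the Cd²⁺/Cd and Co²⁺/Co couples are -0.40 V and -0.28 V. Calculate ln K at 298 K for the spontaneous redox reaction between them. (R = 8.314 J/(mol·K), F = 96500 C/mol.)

E°_cell = -0.28 − (-0.40) = 0.12 V, with n = 2 electrons transferred.
At equilibrium E = 0, so the Nernst equation gives ln K = nFE°/RT = (2)(96500)(0.12)/((8.314)(298)) = 9.35.

ln K = 9.3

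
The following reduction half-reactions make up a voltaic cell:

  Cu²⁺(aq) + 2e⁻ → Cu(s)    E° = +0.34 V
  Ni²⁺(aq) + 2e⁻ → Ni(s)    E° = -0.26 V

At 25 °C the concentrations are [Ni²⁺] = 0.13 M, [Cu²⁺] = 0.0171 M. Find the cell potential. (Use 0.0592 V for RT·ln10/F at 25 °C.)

0.574 V

The Cu²⁺/Cu couple has the higher reduction potential and acts as the cathode, so E°_cell = +0.34 − (-0.26) = 0.60 V.
Balancing electrons gives n = 2; the reaction quotient is Q = [Ni²⁺]/[Cu²⁺] = 7.60.
At 25 °C, E = E° − (0.0592/n) log Q = 0.60 − (0.0592/2)(0.881) = 0.600 − 0.026 = 0.574 V.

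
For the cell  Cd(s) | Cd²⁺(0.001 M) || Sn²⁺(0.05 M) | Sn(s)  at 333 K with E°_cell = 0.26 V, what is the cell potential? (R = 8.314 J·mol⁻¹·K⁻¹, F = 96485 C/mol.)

Balancing electrons gives n = 2; the reaction quotient is Q = [Cd²⁺]/[Sn²⁺] = 0.0200.
E = E° − (RT/nF) ln Q = 0.26 − (8.314×333)/(2×96485) × (-3.912) = 0.260 + 0.056 = 0.316 V.

0.316 V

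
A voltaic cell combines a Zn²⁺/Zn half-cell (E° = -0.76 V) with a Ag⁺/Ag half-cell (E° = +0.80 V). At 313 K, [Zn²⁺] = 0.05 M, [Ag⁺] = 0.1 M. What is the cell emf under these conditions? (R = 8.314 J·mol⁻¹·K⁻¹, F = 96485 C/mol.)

The Ag⁺/Ag couple has the higher reduction potential and acts as the cathode, so E°_cell = +0.80 − (-0.76) = 1.56 V.
Balancing electrons gives n = 2; the reaction quotient is Q = [Zn²⁺]/[Ag⁺]^2 = 5.00.
E = E° − (RT/nF) ln Q = 1.56 − (8.314×313)/(2×96485) × (1.609) = 1.560 − 0.022 = 1.538 V.

1.54 V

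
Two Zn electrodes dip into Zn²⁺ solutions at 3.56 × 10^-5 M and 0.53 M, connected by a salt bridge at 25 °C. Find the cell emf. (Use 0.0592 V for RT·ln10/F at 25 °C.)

Both half-cells are Zn²⁺/Zn, so E°_cell = 0. The concentrated side is the cathode; the cell reaction moves Zn²⁺ from high to low concentration with n = 2.
Q = [Zn²⁺]_dilute/[Zn²⁺]_conc = 3.56 × 10^-5/0.53 = 6.72 × 10^-5.
E = 0 − (0.0592/2) log Q = −(0.0592/2)(-4.173) = 0.1235 V.

0.12 V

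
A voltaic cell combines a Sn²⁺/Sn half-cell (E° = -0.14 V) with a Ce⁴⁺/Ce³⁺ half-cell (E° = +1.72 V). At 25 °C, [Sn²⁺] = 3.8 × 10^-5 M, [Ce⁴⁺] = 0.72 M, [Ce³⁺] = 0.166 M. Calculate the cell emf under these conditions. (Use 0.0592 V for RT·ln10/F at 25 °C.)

2.03 V

The Ce⁴⁺/Ce³⁺ couple has the higher reduction potential and acts as the cathode, so E°_cell = +1.72 − (-0.14) = 1.86 V.
Balancing electrons gives n = 2; the reaction quotient is Q = [Sn²⁺]·[Ce³⁺]^2/[Ce⁴⁺]^2 = 2.02 × 10^-6.
At 25 °C, E = E° − (0.0592/n) log Q = 1.86 − (0.0592/2)(-5.695) = 1.860 + 0.169 = 2.029 V.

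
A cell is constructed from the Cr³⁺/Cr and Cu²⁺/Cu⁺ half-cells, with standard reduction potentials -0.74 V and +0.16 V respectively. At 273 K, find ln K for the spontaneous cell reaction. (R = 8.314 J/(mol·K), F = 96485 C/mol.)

E°_cell = +0.16 − (-0.74) = 0.90 V, with n = 3 electrons transferred.
At equilibrium E = 0, so the Nernst equation gives ln K = nFE°/RT = (3)(96485)(0.90)/((8.314)(273)) = 114.78.

ln K = 114.8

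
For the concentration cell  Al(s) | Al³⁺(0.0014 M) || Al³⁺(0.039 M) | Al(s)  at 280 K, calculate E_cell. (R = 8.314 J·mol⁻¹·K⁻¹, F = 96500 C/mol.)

Both half-cells are Al³⁺/Al, so E°_cell = 0. The concentrated side is the cathode; the cell reaction moves Al³⁺ from high to low concentration with n = 3.
Q = [Al³⁺]_dilute/[Al³⁺]_conc = 0.0014/0.039 = 0.0359.
E = 0 − (RT/nF) ln Q = −((8.314×280)/(3×96500))(-3.327) = 0.0268 V.

0.027 V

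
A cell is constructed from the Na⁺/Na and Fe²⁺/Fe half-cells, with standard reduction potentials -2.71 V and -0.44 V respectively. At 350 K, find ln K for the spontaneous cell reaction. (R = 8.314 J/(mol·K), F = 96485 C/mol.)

ln K = 150.5

E°_cell = -0.44 − (-2.71) = 2.27 V, with n = 2 electrons transferred.
At equilibrium E = 0, so the Nernst equation gives ln K = nFE°/RT = (2)(96485)(2.27)/((8.314)(350)) = 150.54.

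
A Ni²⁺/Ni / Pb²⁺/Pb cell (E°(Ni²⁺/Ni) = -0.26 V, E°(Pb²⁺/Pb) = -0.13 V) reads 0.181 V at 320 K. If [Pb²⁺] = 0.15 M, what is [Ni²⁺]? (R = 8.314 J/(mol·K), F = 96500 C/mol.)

From the Nernst equation, ln Q = nF(E° − E)/RT = 2×96500×(0.13 − 0.181)/(8.314×320) = -3.700, so Q = 0.0247.
With Q = [Ni²⁺]/[Pb²⁺] and the known concentrations, [Ni²⁺] in the numerator gives [Ni²⁺] = 0.0037 M.

0.0037 M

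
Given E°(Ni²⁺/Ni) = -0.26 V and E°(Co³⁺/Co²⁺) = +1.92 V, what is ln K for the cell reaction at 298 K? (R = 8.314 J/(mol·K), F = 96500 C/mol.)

ln K = 169.8

E°_cell = +1.92 − (-0.26) = 2.18 V, with n = 2 electrons transferred.
At equilibrium E = 0, so the Nernst equation gives ln K = nFE°/RT = (2)(96500)(2.18)/((8.314)(298)) = 169.82.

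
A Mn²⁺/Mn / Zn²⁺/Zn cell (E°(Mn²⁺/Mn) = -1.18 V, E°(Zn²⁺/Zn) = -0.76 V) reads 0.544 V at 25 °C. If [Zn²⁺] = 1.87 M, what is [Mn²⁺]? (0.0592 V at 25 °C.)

1.2 × 10^-4 M

From the Nernst equation, log Q = n(E° − E)/0.0592 = 2(0.42 − 0.544)/0.0592 = -4.189, so Q = 6.47 × 10^-5.
With Q = [Mn²⁺]/[Zn²⁺] and the known concentrations, [Mn²⁺] in the numerator gives [Mn²⁺] = 1.2 × 10^-4 M.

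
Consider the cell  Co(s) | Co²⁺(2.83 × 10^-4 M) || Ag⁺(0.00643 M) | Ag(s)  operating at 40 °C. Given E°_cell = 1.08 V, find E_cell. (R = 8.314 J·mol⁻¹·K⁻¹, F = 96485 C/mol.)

1.05 V

Balancing electrons gives n = 2; the reaction quotient is Q = [Co²⁺]/[Ag⁺]^2 = 6.84.
E = E° − (RT/nF) ln Q = 1.08 − (8.314×313)/(2×96485) × (1.923) = 1.080 − 0.026 = 1.054 V.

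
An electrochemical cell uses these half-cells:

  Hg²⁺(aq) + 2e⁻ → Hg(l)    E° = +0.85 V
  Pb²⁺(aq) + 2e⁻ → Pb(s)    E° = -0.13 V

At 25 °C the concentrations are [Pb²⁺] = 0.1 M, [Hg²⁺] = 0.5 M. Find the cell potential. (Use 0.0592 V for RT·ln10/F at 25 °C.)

1.00 V

The Hg²⁺/Hg couple has the higher reduction potential and acts as the cathode, so E°_cell = +0.85 − (-0.13) = 0.98 V.
Balancing electrons gives n = 2; the reaction quotient is Q = [Pb²⁺]/[Hg²⁺] = 0.200.
At 25 °C, E = E° − (0.0592/n) log Q = 0.98 − (0.0592/2)(-0.699) = 0.980 + 0.021 = 1.001 V.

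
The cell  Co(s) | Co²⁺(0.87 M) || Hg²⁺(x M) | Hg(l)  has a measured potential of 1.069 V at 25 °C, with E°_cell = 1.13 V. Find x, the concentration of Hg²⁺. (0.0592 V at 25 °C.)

From the Nernst equation, log Q = n(E° − E)/0.0592 = 2(1.13 − 1.069)/0.0592 = 2.061, so Q = 115.
With Q = [Co²⁺]/[Hg²⁺] and the known concentrations, [Hg²⁺] in the denominator gives [Hg²⁺] = 0.0076 M.

0.0076 M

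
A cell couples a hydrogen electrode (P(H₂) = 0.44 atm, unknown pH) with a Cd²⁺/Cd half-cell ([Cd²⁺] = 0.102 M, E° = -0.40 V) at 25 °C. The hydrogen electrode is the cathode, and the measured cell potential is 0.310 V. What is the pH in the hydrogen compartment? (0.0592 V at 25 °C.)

pH = 2.19

E°_cell = 0.40 V and n = 2.
log Q = n(E° − E)/0.0592 = 2×(0.40 − 0.310)/0.0592 = 3.041.
With Q = [Cd²⁺]·P(H₂) / [H⁺]^2, solving for [H⁺] gives log[H⁺] = -2.194, so pH = 2.19.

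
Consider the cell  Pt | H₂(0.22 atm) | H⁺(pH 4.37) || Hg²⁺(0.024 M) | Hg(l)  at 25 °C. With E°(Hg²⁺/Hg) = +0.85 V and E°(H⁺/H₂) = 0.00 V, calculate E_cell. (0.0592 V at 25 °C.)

1.04 V

The Hg²⁺/Hg couple is the cathode, so E°_cell = 0.85 V; n = 2.
[H⁺] = 10^(−4.37) = 4.3 × 10^-5 M, and Q = [H⁺]^2 / ([Hg²⁺]·P(H₂)) = 3.45 × 10^-7.
E = E° − (0.0592/2) log Q = 0.85 − (0.0592/2)(-6.463) = 1.041 V.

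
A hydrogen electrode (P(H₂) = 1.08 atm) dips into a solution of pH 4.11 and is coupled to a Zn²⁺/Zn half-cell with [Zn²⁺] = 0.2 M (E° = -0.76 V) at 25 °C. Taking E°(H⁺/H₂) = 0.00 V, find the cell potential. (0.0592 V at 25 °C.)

0.54 V

The hydrogen couple is the cathode, so E°_cell = 0.76 V; n = 2.
[H⁺] = 10^(−4.11) = 7.8 × 10^-5 M, and Q = [Zn²⁺]·P(H₂) / [H⁺]^2 = 3.58 × 10^7.
E = E° − (0.0592/2) log Q = 0.76 − (0.0592/2)(7.554) = 0.536 V.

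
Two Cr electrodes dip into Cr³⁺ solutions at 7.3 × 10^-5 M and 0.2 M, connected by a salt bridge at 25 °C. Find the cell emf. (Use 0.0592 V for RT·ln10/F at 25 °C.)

0.068 V

Both half-cells are Cr³⁺/Cr, so E°_cell = 0. The concentrated side is the cathode; the cell reaction moves Cr³⁺ from high to low concentration with n = 3.
Q = [Cr³⁺]_dilute/[Cr³⁺]_conc = 7.3 × 10^-5/0.2 = 3.65 × 10^-4.
E = 0 − (0.0592/3) log Q = −(0.0592/3)(-3.438) = 0.0678 V.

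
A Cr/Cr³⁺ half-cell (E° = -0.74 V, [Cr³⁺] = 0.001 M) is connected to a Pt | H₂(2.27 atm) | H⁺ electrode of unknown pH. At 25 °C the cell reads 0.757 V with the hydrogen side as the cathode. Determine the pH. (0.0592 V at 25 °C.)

pH = 0.53

E°_cell = 0.74 V and n = 6.
log Q = n(E° − E)/0.0592 = 6×(0.74 − 0.757)/0.0592 = -1.723.
With Q = [Cr³⁺]^2·P(H₂)^3 / [H⁺]^6, solving for [H⁺] gives log[H⁺] = -0.535, so pH = 0.53.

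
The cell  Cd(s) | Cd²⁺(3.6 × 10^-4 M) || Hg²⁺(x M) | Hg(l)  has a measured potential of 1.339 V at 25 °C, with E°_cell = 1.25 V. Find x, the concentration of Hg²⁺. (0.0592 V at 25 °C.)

0.37 M

From the Nernst equation, log Q = n(E° − E)/0.0592 = 2(1.25 − 1.339)/0.0592 = -3.007, so Q = 9.85 × 10^-4.
With Q = [Cd²⁺]/[Hg²⁺] and the known concentrations, [Hg²⁺] in the denominator gives [Hg²⁺] = 0.37 M.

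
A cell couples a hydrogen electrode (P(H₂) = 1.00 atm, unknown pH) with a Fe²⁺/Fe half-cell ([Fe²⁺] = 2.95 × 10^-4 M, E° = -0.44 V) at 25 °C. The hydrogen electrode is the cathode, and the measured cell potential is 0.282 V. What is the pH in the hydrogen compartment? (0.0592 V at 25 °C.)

E°_cell = 0.44 V and n = 2.
log Q = n(E° − E)/0.0592 = 2×(0.44 − 0.282)/0.0592 = 5.338.
With Q = [Fe²⁺]·P(H₂) / [H⁺]^2, solving for [H⁺] gives log[H⁺] = -4.434, so pH = 4.43.

pH = 4.43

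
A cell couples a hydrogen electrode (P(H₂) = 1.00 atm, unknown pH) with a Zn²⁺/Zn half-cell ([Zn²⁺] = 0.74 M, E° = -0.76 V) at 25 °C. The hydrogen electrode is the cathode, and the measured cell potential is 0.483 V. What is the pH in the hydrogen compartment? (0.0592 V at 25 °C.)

E°_cell = 0.76 V and n = 2.
log Q = n(E° − E)/0.0592 = 2×(0.76 − 0.483)/0.0592 = 9.358.
With Q = [Zn²⁺]·P(H₂) / [H⁺]^2, solving for [H⁺] gives log[H⁺] = -4.744, so pH = 4.74.

pH = 4.74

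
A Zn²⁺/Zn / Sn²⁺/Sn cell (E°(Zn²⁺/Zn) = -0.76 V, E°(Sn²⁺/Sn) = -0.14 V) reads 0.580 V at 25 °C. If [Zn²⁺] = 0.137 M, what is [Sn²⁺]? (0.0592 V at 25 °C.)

0.0061 M

From the Nernst equation, log Q = n(E° − E)/0.0592 = 2(0.62 − 0.580)/0.0592 = 1.351, so Q = 22.5.
With Q = [Zn²⁺]/[Sn²⁺] and the known concentrations, [Sn²⁺] in the denominator gives [Sn²⁺] = 0.0061 M.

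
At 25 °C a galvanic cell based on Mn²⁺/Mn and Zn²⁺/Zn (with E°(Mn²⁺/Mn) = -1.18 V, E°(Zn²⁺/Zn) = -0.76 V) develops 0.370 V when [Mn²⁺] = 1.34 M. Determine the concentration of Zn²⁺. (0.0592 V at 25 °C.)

From the Nernst equation, log Q = n(E° − E)/0.0592 = 2(0.42 − 0.370)/0.0592 = 1.689, so Q = 48.9.
With Q = [Mn²⁺]/[Zn²⁺] and the known concentrations, [Zn²⁺] in the denominator gives [Zn²⁺] = 0.027 M.

0.027 M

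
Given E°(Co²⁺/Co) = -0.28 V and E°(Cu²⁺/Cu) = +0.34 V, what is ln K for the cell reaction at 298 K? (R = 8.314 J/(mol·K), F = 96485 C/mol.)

ln K = 48.3

E°_cell = +0.34 − (-0.28) = 0.62 V, with n = 2 electrons transferred.
At equilibrium E = 0, so the Nernst equation gives ln K = nFE°/RT = (2)(96485)(0.62)/((8.314)(298)) = 48.29.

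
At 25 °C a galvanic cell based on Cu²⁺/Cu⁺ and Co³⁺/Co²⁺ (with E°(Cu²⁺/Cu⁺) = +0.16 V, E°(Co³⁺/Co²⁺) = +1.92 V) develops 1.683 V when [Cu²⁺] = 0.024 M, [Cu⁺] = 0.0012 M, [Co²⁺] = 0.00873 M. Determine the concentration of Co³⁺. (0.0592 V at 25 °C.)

0.0087 M

From the Nernst equation, log Q = n(E° − E)/0.0592 = 1(1.76 − 1.683)/0.0592 = 1.301, so Q = 20.0.
With Q = [Cu²⁺]·[Co²⁺]/([Cu⁺]·[Co³⁺]) and the known concentrations, [Co³⁺] in the denominator gives [Co³⁺] = 0.0087 M.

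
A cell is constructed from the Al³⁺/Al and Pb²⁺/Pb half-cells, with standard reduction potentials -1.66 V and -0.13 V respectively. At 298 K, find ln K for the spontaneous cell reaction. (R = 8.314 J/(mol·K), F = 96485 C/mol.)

E°_cell = -0.13 − (-1.66) = 1.53 V, with n = 6 electrons transferred.
At equilibrium E = 0, so the Nernst equation gives ln K = nFE°/RT = (6)(96485)(1.53)/((8.314)(298)) = 357.50.

ln K = 357.5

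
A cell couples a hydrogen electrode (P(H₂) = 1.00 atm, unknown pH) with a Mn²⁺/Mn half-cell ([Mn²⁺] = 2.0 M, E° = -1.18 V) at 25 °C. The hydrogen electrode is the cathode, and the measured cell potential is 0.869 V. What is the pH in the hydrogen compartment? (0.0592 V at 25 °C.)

E°_cell = 1.18 V and n = 2.
log Q = n(E° − E)/0.0592 = 2×(1.18 − 0.869)/0.0592 = 10.507.
With Q = [Mn²⁺]·P(H₂) / [H⁺]^2, solving for [H⁺] gives log[H⁺] = -5.103, so pH = 5.10.

pH = 5.10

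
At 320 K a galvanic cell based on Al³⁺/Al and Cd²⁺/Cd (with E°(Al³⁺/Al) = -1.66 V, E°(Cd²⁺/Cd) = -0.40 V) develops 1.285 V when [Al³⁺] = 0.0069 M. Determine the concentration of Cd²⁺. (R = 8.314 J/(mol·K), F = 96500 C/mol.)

0.22 M

From the Nernst equation, ln Q = nF(E° − E)/RT = 6×96500×(1.26 − 1.285)/(8.314×320) = -5.441, so Q = 0.00434.
With Q = [Al³⁺]^2/[Cd²⁺]^3 and the known concentrations, [Cd²⁺]^3 in the denominator gives [Cd²⁺] = 0.22 M.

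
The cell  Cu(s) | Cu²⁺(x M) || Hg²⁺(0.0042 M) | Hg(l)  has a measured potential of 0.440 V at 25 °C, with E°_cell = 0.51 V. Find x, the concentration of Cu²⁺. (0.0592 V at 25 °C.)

0.97 M

From the Nernst equation, log Q = n(E° − E)/0.0592 = 2(0.51 − 0.440)/0.0592 = 2.365, so Q = 232.
With Q = [Cu²⁺]/[Hg²⁺] and the known concentrations, [Cu²⁺] in the numerator gives [Cu²⁺] = 0.97 M.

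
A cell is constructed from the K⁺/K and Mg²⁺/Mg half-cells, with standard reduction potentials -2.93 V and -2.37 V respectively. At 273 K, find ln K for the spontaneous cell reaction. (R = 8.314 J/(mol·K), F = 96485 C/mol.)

ln K = 47.6

E°_cell = -2.37 − (-2.93) = 0.56 V, with n = 2 electrons transferred.
At equilibrium E = 0, so the Nernst equation gives ln K = nFE°/RT = (2)(96485)(0.56)/((8.314)(273)) = 47.61.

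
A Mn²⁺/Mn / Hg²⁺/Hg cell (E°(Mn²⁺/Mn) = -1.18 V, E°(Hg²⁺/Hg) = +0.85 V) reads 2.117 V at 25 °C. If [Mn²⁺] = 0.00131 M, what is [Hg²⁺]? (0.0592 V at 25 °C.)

From the Nernst equation, log Q = n(E° − E)/0.0592 = 2(2.03 − 2.117)/0.0592 = -2.939, so Q = 0.00115.
With Q = [Mn²⁺]/[Hg²⁺] and the known concentrations, [Hg²⁺] in the denominator gives [Hg²⁺] = 1.1 M.

1.1 M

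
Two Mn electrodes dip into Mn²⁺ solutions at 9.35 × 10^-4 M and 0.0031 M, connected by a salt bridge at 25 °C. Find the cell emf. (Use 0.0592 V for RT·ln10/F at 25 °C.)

Both half-cells are Mn²⁺/Mn, so E°_cell = 0. The concentrated side is the cathode; the cell reaction moves Mn²⁺ from high to low concentration with n = 2.
Q = [Mn²⁺]_dilute/[Mn²⁺]_conc = 9.35 × 10^-4/0.0031 = 0.302.
E = 0 − (0.0592/2) log Q = −(0.0592/2)(-0.521) = 0.0154 V.

0.015 V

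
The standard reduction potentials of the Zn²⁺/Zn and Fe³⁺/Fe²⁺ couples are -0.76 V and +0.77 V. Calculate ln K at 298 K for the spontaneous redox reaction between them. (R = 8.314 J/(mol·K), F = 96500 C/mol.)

E°_cell = +0.77 − (-0.76) = 1.53 V, with n = 2 electrons transferred.
At equilibrium E = 0, so the Nernst equation gives ln K = nFE°/RT = (2)(96500)(1.53)/((8.314)(298)) = 119.19.

ln K = 119.2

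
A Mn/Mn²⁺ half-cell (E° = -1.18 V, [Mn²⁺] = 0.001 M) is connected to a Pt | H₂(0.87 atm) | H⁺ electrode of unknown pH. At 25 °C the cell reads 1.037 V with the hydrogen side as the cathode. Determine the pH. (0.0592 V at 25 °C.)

pH = 3.95

E°_cell = 1.18 V and n = 2.
log Q = n(E° − E)/0.0592 = 2×(1.18 − 1.037)/0.0592 = 4.831.
With Q = [Mn²⁺]·P(H₂) / [H⁺]^2, solving for [H⁺] gives log[H⁺] = -3.946, so pH = 3.95.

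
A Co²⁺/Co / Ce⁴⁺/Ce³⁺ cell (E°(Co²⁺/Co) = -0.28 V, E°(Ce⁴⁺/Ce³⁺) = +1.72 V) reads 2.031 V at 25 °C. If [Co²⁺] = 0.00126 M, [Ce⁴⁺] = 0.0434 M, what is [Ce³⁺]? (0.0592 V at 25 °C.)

From the Nernst equation, log Q = n(E° − E)/0.0592 = 2(2.00 − 2.031)/0.0592 = -1.047, so Q = 0.0897.
With Q = [Co²⁺]·[Ce³⁺]^2/[Ce⁴⁺]^2 and the known concentrations, [Ce³⁺]^2 in the numerator gives [Ce³⁺] = 0.37 M.

0.37 M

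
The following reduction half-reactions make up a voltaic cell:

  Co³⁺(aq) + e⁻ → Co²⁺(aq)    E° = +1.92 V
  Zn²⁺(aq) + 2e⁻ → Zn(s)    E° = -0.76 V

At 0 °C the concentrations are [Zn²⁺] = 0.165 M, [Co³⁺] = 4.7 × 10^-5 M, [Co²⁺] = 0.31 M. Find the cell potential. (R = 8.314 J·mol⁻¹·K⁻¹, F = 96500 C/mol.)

2.49 V

The Co³⁺/Co²⁺ couple has the higher reduction potential and acts as the cathode, so E°_cell = +1.92 − (-0.76) = 2.68 V.
Balancing electrons gives n = 2; the reaction quotient is Q = [Zn²⁺]·[Co²⁺]^2/[Co³⁺]^2 = 7.18 × 10^6.
E = E° − (RT/nF) ln Q = 2.68 − (8.314×273)/(2×96500) × (15.787) = 2.680 − 0.186 = 2.494 V.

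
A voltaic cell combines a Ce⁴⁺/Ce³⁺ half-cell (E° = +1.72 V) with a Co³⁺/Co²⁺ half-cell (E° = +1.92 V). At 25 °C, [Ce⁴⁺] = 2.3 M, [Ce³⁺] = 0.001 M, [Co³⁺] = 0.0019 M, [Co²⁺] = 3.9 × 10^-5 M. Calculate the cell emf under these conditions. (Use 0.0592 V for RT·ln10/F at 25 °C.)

0.101 V

The Co³⁺/Co²⁺ couple has the higher reduction potential and acts as the cathode, so E°_cell = +1.92 − (+1.72) = 0.20 V.
Balancing electrons gives n = 1; the reaction quotient is Q = [Ce⁴⁺]·[Co²⁺]/([Ce³⁺]·[Co³⁺]) = 47.2.
At 25 °C, E = E° − (0.0592/n) log Q = 0.20 − (0.0592/1)(1.674) = 0.200 − 0.099 = 0.101 V.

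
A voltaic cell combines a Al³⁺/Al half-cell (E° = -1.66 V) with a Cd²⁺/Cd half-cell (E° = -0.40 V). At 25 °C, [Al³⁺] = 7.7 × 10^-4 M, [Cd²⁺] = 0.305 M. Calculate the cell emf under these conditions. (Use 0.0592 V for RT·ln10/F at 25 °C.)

The Cd²⁺/Cd couple has the higher reduction potential and acts as the cathode, so E°_cell = -0.40 − (-1.66) = 1.26 V.
Balancing electrons gives n = 6; the reaction quotient is Q = [Al³⁺]^2/[Cd²⁺]^3 = 2.09 × 10^-5.
At 25 °C, E = E° − (0.0592/n) log Q = 1.26 − (0.0592/6)(-4.680) = 1.260 + 0.046 = 1.306 V.

1.31 V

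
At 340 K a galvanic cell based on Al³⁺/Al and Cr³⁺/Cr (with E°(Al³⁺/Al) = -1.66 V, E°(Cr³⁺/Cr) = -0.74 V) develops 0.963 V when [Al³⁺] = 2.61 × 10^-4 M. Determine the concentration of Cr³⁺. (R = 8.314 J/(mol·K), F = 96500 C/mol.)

From the Nernst equation, ln Q = nF(E° − E)/RT = 3×96500×(0.92 − 0.963)/(8.314×340) = -4.404, so Q = 0.0122.
With Q = [Al³⁺]/[Cr³⁺] and the known concentrations, [Cr³⁺] in the denominator gives [Cr³⁺] = 0.021 M.

0.021 M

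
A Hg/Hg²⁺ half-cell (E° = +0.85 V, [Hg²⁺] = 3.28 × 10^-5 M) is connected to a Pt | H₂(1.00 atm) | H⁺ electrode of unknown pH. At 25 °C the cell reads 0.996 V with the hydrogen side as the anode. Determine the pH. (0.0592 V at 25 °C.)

E°_cell = 0.85 V and n = 2.
log Q = n(E° − E)/0.0592 = 2×(0.85 − 0.996)/0.0592 = -4.932.
With Q = [H⁺]^2 / ([Hg²⁺]·P(H₂)), solving for [H⁺] gives log[H⁺] = -4.708, so pH = 4.71.

pH = 4.71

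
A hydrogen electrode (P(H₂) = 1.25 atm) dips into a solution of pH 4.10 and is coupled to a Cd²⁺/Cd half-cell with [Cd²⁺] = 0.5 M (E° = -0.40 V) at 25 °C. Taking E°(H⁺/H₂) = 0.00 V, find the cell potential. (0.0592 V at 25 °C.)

The hydrogen couple is the cathode, so E°_cell = 0.40 V; n = 2.
[H⁺] = 10^(−4.10) = 7.9 × 10^-5 M, and Q = [Cd²⁺]·P(H₂) / [H⁺]^2 = 9.91 × 10^7.
E = E° − (0.0592/2) log Q = 0.40 − (0.0592/2)(7.996) = 0.163 V.

0.16 V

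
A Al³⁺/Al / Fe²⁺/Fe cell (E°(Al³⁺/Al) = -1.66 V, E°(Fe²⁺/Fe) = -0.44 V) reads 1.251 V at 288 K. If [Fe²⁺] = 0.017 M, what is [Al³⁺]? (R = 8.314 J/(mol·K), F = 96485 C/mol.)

5.2 × 10^-5 M

From the Nernst equation, ln Q = nF(E° − E)/RT = 6×96485×(1.22 − 1.251)/(8.314×288) = -7.495, so Q = 5.56 × 10^-4.
With Q = [Al³⁺]^2/[Fe²⁺]^3 and the known concentrations, [Al³⁺]^2 in the numerator gives [Al³⁺] = 5.2 × 10^-5 M.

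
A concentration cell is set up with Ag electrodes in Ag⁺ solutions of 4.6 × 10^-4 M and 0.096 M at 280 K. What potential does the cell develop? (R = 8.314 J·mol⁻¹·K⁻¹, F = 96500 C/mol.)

0.13 V

Both half-cells are Ag⁺/Ag, so E°_cell = 0. The concentrated side is the cathode; the cell reaction moves Ag⁺ from high to low concentration with n = 1.
Q = [Ag⁺]_dilute/[Ag⁺]_conc = 4.6 × 10^-4/0.096 = 0.00479.
E = 0 − (RT/nF) ln Q = −((8.314×280)/(1×96500))(-5.341) = 0.1288 V.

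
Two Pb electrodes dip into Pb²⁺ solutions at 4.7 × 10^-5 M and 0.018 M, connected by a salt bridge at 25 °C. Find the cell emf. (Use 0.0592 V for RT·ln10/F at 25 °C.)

Both half-cells are Pb²⁺/Pb, so E°_cell = 0. The concentrated side is the cathode; the cell reaction moves Pb²⁺ from high to low concentration with n = 2.
Q = [Pb²⁺]_dilute/[Pb²⁺]_conc = 4.7 × 10^-5/0.018 = 0.00261.
E = 0 − (0.0592/2) log Q = −(0.0592/2)(-2.583) = 0.0765 V.

0.076 V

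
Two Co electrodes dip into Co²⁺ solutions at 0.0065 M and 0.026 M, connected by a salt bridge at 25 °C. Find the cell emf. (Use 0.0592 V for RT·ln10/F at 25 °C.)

Both half-cells are Co²⁺/Co, so E°_cell = 0. The concentrated side is the cathode; the cell reaction moves Co²⁺ from high to low concentration with n = 2.
Q = [Co²⁺]_dilute/[Co²⁺]_conc = 0.0065/0.026 = 0.250.
E = 0 − (0.0592/2) log Q = −(0.0592/2)(-0.602) = 0.0178 V.

0.018 V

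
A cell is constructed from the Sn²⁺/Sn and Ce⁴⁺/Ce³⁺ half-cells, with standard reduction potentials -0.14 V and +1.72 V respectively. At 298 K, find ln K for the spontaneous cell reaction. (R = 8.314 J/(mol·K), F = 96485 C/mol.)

ln K = 144.9

E°_cell = +1.72 − (-0.14) = 1.86 V, with n = 2 electrons transferred.
At equilibrium E = 0, so the Nernst equation gives ln K = nFE°/RT = (2)(96485)(1.86)/((8.314)(298)) = 144.87.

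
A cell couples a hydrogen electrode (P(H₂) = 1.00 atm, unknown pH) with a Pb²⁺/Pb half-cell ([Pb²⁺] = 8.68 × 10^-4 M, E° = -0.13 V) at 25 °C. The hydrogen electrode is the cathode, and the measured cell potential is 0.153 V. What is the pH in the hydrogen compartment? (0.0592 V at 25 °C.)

pH = 1.14

E°_cell = 0.13 V and n = 2.
log Q = n(E° − E)/0.0592 = 2×(0.13 − 0.153)/0.0592 = -0.777.
With Q = [Pb²⁺]·P(H₂) / [H⁺]^2, solving for [H⁺] gives log[H⁺] = -1.142, so pH = 1.14.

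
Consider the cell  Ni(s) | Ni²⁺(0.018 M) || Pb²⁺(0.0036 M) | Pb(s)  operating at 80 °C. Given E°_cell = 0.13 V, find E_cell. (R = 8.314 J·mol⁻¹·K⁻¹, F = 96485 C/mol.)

0.106 V

Balancing electrons gives n = 2; the reaction quotient is Q = [Ni²⁺]/[Pb²⁺] = 5.00.
E = E° − (RT/nF) ln Q = 0.13 − (8.314×353)/(2×96485) × (1.609) = 0.130 − 0.024 = 0.106 V.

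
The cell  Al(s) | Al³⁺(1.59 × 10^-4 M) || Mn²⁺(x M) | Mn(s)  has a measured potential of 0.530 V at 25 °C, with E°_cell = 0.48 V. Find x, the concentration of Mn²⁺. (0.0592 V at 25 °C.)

0.14 M

From the Nernst equation, log Q = n(E° − E)/0.0592 = 6(0.48 − 0.530)/0.0592 = -5.068, so Q = 8.56 × 10^-6.
With Q = [Al³⁺]^2/[Mn²⁺]^3 and the known concentrations, [Mn²⁺]^3 in the denominator gives [Mn²⁺] = 0.14 M.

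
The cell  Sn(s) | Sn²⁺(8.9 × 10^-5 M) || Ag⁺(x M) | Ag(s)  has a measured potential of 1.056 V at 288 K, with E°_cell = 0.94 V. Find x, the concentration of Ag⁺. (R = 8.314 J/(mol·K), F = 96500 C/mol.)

1.0 M

From the Nernst equation, ln Q = nF(E° − E)/RT = 2×96500×(0.94 − 1.056)/(8.314×288) = -9.350, so Q = 8.7 × 10^-5.
With Q = [Sn²⁺]/[Ag⁺]^2 and the known concentrations, [Ag⁺]^2 in the denominator gives [Ag⁺] = 1.0 M.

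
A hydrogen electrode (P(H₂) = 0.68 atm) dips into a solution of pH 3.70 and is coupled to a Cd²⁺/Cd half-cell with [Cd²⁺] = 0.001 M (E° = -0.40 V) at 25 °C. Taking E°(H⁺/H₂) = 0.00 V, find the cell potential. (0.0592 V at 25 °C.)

The hydrogen couple is the cathode, so E°_cell = 0.40 V; n = 2.
[H⁺] = 10^(−3.70) = 2 × 10^-4 M, and Q = [Cd²⁺]·P(H₂) / [H⁺]^2 = 1.71 × 10^4.
E = E° − (0.0592/2) log Q = 0.40 − (0.0592/2)(4.233) = 0.275 V.

0.27 V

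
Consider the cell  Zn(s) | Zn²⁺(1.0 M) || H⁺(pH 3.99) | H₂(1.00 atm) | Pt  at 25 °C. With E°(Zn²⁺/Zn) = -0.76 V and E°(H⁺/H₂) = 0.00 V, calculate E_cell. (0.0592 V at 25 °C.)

0.52 V

The hydrogen couple is the cathode, so E°_cell = 0.76 V; n = 2.
[H⁺] = 10^(−3.99) = 1 × 10^-4 M, and Q = [Zn²⁺]·P(H₂) / [H⁺]^2 = 9.55 × 10^7.
E = E° − (0.0592/2) log Q = 0.76 − (0.0592/2)(7.980) = 0.524 V.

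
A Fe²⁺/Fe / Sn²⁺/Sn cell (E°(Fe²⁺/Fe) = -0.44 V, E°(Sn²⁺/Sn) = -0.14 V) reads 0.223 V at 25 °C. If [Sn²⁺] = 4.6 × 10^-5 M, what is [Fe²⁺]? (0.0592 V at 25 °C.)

From the Nernst equation, log Q = n(E° − E)/0.0592 = 2(0.30 − 0.223)/0.0592 = 2.601, so Q = 399.
With Q = [Fe²⁺]/[Sn²⁺] and the known concentrations, [Fe²⁺] in the numerator gives [Fe²⁺] = 0.018 M.

0.018 M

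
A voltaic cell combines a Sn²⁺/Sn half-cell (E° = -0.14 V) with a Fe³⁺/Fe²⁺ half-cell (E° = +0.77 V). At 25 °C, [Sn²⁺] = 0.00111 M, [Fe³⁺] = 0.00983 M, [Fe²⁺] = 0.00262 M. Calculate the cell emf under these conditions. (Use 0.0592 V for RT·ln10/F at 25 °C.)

1.03 V

The Fe³⁺/Fe²⁺ couple has the higher reduction potential and acts as the cathode, so E°_cell = +0.77 − (-0.14) = 0.91 V.
Balancing electrons gives n = 2; the reaction quotient is Q = [Sn²⁺]·[Fe²⁺]^2/[Fe³⁺]^2 = 7.89 × 10^-5.
At 25 °C, E = E° − (0.0592/n) log Q = 0.91 − (0.0592/2)(-4.103) = 0.910 + 0.121 = 1.031 V.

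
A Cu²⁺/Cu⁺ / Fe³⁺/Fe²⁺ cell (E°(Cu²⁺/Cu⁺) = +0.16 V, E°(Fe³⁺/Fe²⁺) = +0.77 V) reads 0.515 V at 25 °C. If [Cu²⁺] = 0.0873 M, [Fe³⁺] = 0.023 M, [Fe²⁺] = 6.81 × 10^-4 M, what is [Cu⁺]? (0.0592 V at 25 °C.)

From the Nernst equation, log Q = n(E° − E)/0.0592 = 1(0.61 − 0.515)/0.0592 = 1.605, so Q = 40.2.
With Q = [Cu²⁺]·[Fe²⁺]/([Cu⁺]·[Fe³⁺]) and the known concentrations, [Cu⁺] in the denominator gives [Cu⁺] = 6.4 × 10^-5 M.

6.4 × 10^-5 M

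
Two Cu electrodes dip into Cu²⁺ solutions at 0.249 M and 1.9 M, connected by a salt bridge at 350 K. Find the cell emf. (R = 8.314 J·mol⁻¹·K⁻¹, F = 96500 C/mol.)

0.031 V

Both half-cells are Cu²⁺/Cu, so E°_cell = 0. The concentrated side is the cathode; the cell reaction moves Cu²⁺ from high to low concentration with n = 2.
Q = [Cu²⁺]_dilute/[Cu²⁺]_conc = 0.249/1.9 = 0.131.
E = 0 − (RT/nF) ln Q = −((8.314×350)/(2×96500))(-2.032) = 0.0306 V.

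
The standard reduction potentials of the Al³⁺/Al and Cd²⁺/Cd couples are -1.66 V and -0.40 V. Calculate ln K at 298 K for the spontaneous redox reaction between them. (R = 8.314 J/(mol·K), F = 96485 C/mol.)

ln K = 294.4

E°_cell = -0.40 − (-1.66) = 1.26 V, with n = 6 electrons transferred.
At equilibrium E = 0, so the Nernst equation gives ln K = nFE°/RT = (6)(96485)(1.26)/((8.314)(298)) = 294.41.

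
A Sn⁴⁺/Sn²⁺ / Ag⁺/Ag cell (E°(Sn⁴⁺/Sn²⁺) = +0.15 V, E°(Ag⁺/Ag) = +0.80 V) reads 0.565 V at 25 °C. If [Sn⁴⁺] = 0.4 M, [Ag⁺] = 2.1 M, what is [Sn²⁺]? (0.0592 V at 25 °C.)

From the Nernst equation, log Q = n(E° − E)/0.0592 = 2(0.65 − 0.565)/0.0592 = 2.872, so Q = 744.
With Q = [Sn⁴⁺]/([Sn²⁺]·[Ag⁺]^2) and the known concentrations, [Sn²⁺] in the denominator gives [Sn²⁺] = 1.2 × 10^-4 M.

1.2 × 10^-4 M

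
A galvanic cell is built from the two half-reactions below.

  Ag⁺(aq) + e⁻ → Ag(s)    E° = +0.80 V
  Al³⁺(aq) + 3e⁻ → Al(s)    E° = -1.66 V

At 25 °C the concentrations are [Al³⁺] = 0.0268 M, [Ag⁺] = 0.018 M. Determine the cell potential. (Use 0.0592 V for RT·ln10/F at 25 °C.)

The Ag⁺/Ag couple has the higher reduction potential and acts as the cathode, so E°_cell = +0.80 − (-1.66) = 2.46 V.
Balancing electrons gives n = 3; the reaction quotient is Q = [Al³⁺]/[Ag⁺]^3 = 4600.
At 25 °C, E = E° − (0.0592/n) log Q = 2.46 − (0.0592/3)(3.662) = 2.460 − 0.072 = 2.388 V.

2.39 V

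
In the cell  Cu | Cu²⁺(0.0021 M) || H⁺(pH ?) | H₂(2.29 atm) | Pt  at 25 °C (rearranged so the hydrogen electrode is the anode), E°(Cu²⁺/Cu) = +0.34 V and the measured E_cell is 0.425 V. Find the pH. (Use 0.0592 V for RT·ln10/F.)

pH = 2.59

E°_cell = 0.34 V and n = 2.
log Q = n(E° − E)/0.0592 = 2×(0.34 − 0.425)/0.0592 = -2.872.
With Q = [H⁺]^2 / ([Cu²⁺]·P(H₂)), solving for [H⁺] gives log[H⁺] = -2.595, so pH = 2.59.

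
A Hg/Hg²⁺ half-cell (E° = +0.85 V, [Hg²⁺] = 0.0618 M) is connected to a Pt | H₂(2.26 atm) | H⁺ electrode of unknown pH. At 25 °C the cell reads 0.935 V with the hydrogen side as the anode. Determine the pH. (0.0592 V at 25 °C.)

pH = 1.86

E°_cell = 0.85 V and n = 2.
log Q = n(E° − E)/0.0592 = 2×(0.85 − 0.935)/0.0592 = -2.872.
With Q = [H⁺]^2 / ([Hg²⁺]·P(H₂)), solving for [H⁺] gives log[H⁺] = -1.863, so pH = 1.86.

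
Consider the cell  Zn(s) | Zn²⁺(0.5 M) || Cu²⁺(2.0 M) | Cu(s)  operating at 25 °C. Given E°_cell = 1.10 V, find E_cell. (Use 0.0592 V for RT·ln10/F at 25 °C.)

Balancing electrons gives n = 2; the reaction quotient is Q = [Zn²⁺]/[Cu²⁺] = 0.250.
At 25 °C, E = E° − (0.0592/n) log Q = 1.10 − (0.0592/2)(-0.602) = 1.100 + 0.018 = 1.118 V.

1.12 V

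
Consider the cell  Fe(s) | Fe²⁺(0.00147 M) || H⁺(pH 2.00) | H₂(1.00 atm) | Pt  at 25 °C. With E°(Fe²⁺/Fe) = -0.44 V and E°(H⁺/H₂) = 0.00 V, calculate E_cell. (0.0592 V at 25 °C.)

0.41 V

The hydrogen couple is the cathode, so E°_cell = 0.44 V; n = 2.
[H⁺] = 10^(−2.00) = 0.010 M, and Q = [Fe²⁺]·P(H₂) / [H⁺]^2 = 14.7.
E = E° − (0.0592/2) log Q = 0.44 − (0.0592/2)(1.167) = 0.405 V.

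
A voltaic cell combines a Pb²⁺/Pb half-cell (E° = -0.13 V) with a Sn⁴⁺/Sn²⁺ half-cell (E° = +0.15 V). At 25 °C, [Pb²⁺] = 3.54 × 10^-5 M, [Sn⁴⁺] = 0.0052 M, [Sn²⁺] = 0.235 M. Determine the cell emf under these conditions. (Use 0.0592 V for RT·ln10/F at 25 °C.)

The Sn⁴⁺/Sn²⁺ couple has the higher reduction potential and acts as the cathode, so E°_cell = +0.15 − (-0.13) = 0.28 V.
Balancing electrons gives n = 2; the reaction quotient is Q = [Pb²⁺]·[Sn²⁺]/[Sn⁴⁺] = 0.00160.
At 25 °C, E = E° − (0.0592/n) log Q = 0.28 − (0.0592/2)(-2.796) = 0.280 + 0.083 = 0.363 V.

0.363 V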